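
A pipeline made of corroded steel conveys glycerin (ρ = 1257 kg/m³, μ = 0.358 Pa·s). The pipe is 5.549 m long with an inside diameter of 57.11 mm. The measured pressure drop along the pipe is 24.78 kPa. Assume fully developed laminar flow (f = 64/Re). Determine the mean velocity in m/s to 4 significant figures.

V ≈ 1.271 m/s

For laminar flow, f = 64/Re with Re = ρVD/μ, so Darcy-Weisbach reduces to ΔP = 32μLV/D². Solving for V: V = ΔP·D²/(32μL) = 2.478e+04·(0.05711)²/(32·0.358·5.549) = 1.271 m/s.
Check: Re = ρVD/μ = 1257·1.271·0.05711/0.358 = 254.9 < 2300, so the laminar assumption holds.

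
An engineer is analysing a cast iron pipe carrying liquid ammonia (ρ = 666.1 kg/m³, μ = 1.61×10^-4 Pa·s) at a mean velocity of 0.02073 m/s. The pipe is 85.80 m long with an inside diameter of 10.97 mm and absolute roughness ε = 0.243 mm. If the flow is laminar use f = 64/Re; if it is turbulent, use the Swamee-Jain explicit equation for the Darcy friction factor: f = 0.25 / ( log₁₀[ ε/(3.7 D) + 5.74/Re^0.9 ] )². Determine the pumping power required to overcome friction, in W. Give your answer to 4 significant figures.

P ≈ 1.492×10^-4 W

Reynolds number Re = ρVD/μ = 666.1 · 0.02073 · 0.01097 / 0.000161 = 940.8.
Re < 2300 → laminar flow, so f = 64/Re = 64/940.8 = 0.06802 (the turbulent correlation is not needed).
Darcy-Weisbach: ΔP = f(L/D)(ρV²/2) = 0.06802·(85.8/0.01097)·(666.1·0.02073²/2) = 0.06802·7821·0.1431 = 76.15 Pa.
Q = V·A = 0.02073·9.452e-05 = 1.959e-06 m³/s.
Pumping power P = QΔP = 1.959e-06·76.15 = 1.4919×10^-4 W = 1.492×10^-4 W.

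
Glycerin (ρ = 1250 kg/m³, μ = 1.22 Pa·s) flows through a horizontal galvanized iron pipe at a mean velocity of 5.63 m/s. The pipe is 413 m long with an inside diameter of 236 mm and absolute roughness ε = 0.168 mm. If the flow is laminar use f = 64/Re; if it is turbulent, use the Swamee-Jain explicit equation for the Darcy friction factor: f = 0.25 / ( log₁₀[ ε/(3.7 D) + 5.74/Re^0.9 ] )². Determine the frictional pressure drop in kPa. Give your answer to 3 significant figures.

Reynolds number Re = ρVD/μ = 1250 · 5.63 · 0.236 / 1.22 = 1361.
Re < 2300 → laminar flow, so f = 64/Re = 64/1361 = 0.04701 (the turbulent correlation is not needed).
Darcy-Weisbach: ΔP = f(L/D)(ρV²/2) = 0.04701·(413/0.236)·(1250·5.63²/2) = 0.04701·1750·1.981e+04 = 1.63e+06 Pa.
ΔP = 1.63e+06 Pa = 1630 kPa.

ΔP ≈ 1630 kPa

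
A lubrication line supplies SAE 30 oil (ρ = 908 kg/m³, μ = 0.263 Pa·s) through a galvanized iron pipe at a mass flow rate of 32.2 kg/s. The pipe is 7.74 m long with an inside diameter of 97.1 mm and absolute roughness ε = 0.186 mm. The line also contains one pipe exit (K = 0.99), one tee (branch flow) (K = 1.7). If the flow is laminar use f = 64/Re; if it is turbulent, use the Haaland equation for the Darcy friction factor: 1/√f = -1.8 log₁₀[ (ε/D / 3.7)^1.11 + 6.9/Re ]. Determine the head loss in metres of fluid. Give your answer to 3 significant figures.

h_f ≈ 6.86 m

A = πD²/4 = π(0.0971)²/4 = 0.007405 m²; mean velocity V = ṁ/(ρA) = 32.2/(908 · 0.007405) = 4.789 m/s.
Reynolds number Re = ρVD/μ = 908 · 4.789 · 0.0971 / 0.263 = 1605.
Re < 2300 → laminar flow, so f = 64/Re = 64/1605 = 0.03986 (the turbulent correlation is not needed).
Total minor-loss coefficient ΣK = 1·0.99 + 1·1.7 = 2.69.
ΔP = [f·L/D + ΣK]·(ρV²/2) = [0.03986·7.74/0.0971 + 2.69]·(908·4.789²/2) = [3.178 + 2.69]·1.041e+04 = 6.11e+04 Pa.
Head loss h_f = ΔP/(ρg) = 6.11e+04/(908·9.81) = 6.86 m.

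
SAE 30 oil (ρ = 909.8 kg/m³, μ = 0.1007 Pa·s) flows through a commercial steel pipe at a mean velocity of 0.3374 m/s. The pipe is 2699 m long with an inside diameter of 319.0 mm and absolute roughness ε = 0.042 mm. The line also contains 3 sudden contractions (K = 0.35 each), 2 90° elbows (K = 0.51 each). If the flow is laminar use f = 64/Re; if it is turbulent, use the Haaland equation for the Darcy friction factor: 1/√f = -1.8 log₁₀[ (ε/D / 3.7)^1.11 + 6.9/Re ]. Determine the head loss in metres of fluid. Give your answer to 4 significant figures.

Reynolds number Re = ρVD/μ = 909.8 · 0.3374 · 0.319 / 0.101 = 972.4.
Re < 2300 → laminar flow, so f = 64/Re = 64/972.4 = 0.06582 (the turbulent correlation is not needed).
Total minor-loss coefficient ΣK = 3·0.35 + 2·0.51 = 2.07.
ΔP = [f·L/D + ΣK]·(ρV²/2) = [0.06582·2699/0.319 + 2.07]·(909.8·0.3374²/2) = [556.9 + 2.07]·51.79 = 2.894e+04 Pa.
Head loss h_f = ΔP/(ρg) = 2.894e+04/(909.8·9.81) = 3.243 m.

h_f ≈ 3.243 m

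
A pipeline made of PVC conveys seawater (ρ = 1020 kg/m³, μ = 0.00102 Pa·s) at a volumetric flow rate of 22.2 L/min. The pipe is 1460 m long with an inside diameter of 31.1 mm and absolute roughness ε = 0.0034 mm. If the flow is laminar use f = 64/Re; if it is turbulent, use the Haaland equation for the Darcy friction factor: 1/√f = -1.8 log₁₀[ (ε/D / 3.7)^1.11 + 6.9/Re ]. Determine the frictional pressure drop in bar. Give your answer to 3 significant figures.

Q = 22.2 L/min = 22.2/60000 = 0.00037 m³/s.
Cross-sectional area A = πD²/4 = π(0.0311)²/4 = 0.0007596 m²; mean velocity V = Q/A = 0.00037/0.0007596 = 0.4871 m/s.
Reynolds number Re = ρVD/μ = 1020 · 0.4871 · 0.0311 / 0.00102 = 1.515e+04.
Re > 4000 → turbulent. Relative roughness ε/D = 3.4e-06/0.0311 = 0.000109. Haaland: 1/√f = -1.8 log₁₀[(0.000109/3.7)^1.11 + 6.9/1.515e+04] = -1.8 log₁₀[9.38e-06 + 0.000456] = 5.999, so f = 0.02779.
Darcy-Weisbach: ΔP = f(L/D)(ρV²/2) = 0.02779·(1460/0.0311)·(1020·0.4871²/2) = 0.02779·4.695e+04·121 = 1.578e+05 Pa.
ΔP = 1.578e+05 Pa = 1.58 bar.

ΔP ≈ 1.58 bar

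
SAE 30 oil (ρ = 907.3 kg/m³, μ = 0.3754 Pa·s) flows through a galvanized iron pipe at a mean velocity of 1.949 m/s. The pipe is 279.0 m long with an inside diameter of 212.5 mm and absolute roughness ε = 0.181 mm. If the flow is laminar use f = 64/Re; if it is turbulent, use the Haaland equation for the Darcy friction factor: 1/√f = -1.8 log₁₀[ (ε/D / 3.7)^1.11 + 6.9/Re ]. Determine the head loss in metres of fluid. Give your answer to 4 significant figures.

Reynolds number Re = ρVD/μ = 907.3 · 1.949 · 0.2125 / 0.375 = 1001.
Re < 2300 → laminar flow, so f = 64/Re = 64/1001 = 0.06394 (the turbulent correlation is not needed).
Darcy-Weisbach: ΔP = f(L/D)(ρV²/2) = 0.06394·(279/0.2125)·(907.3·1.949²/2) = 0.06394·1313·1723 = 1.447e+05 Pa.
Head loss h_f = ΔP/(ρg) = 1.447e+05/(907.3·9.81) = 16.25 m.

h_f ≈ 16.25 m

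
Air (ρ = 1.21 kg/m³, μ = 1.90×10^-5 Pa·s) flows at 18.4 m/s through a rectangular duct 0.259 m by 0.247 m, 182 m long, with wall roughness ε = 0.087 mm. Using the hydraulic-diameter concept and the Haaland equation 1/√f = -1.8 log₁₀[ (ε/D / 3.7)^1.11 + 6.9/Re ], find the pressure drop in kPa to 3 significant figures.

Hydraulic diameter D_h = 4A/P = 4·(0.259·0.247)/(2·(0.259+0.247)) = 0.2559/1.012 = 0.2529 m.
Re = ρVD_h/μ = 1.21·18.4·0.2529/1.9e-05 = 2.963e+05.
ε/D_h = 8.7e-05/0.2529 = 0.000344; Haaland gives 1/√f = -1.8 log₁₀[3.35e-05+2.33e-05] = 7.642, so f = 0.01712.
ΔP = f(L/D_h)(ρV²/2) = 0.01712·182/0.2529·204.8 = 2524 Pa.
ΔP = 2.52 kPa.

ΔP ≈ 2.52 kPa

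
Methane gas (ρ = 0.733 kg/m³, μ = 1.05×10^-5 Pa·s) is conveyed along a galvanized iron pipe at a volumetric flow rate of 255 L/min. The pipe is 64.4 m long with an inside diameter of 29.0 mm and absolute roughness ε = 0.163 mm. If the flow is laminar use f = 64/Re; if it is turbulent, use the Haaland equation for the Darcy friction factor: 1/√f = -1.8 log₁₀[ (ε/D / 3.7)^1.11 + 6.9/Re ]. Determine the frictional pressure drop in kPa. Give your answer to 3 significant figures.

ΔP ≈ 1.24 kPa

Q = 255 L/min = 255/60000 = 0.00425 m³/s.
Cross-sectional area A = πD²/4 = π(0.029)²/4 = 0.0006605 m²; mean velocity V = Q/A = 0.00425/0.0006605 = 6.434 m/s.
Reynolds number Re = ρVD/μ = 0.733 · 6.434 · 0.029 / 1.05e-05 = 1.303e+04.
Re > 4000 → turbulent. Relative roughness ε/D = 0.000163/0.029 = 0.00562. Haaland: 1/√f = -1.8 log₁₀[(0.00562/3.7)^1.11 + 6.9/1.303e+04] = -1.8 log₁₀[0.000744 + 0.00053] = 5.211, so f = 0.03683.
Darcy-Weisbach: ΔP = f(L/D)(ρV²/2) = 0.03683·(64.4/0.029)·(0.733·6.434²/2) = 0.03683·2221·15.17 = 1241 Pa.
ΔP = 1241 Pa = 1.24 kPa.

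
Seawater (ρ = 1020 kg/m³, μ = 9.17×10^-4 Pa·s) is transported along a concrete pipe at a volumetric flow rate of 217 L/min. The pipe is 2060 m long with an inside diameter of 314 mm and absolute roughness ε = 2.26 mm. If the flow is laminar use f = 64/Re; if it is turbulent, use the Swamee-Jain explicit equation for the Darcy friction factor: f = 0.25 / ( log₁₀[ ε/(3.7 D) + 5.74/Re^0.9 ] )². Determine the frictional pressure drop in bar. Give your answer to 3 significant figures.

ΔP ≈ 0.00282 bar

Q = 217 L/min = 217/60000 = 0.003617 m³/s.
Cross-sectional area A = πD²/4 = π(0.314)²/4 = 0.07744 m²; mean velocity V = Q/A = 0.003617/0.07744 = 0.0467 m/s.
Reynolds number Re = ρVD/μ = 1020 · 0.0467 · 0.314 / 0.000917 = 1.631e+04.
Re > 4000 → turbulent. Relative roughness ε/D = 0.00226/0.314 = 0.0072. Swamee-Jain: f = 0.25/(log₁₀[0.0072/3.7 + 5.74/1.631e+04^0.9])² = 0.25/(log₁₀[0.00195 + 0.000928])² = 0.25/(-2.542)² = 0.0387.
Darcy-Weisbach: ΔP = f(L/D)(ρV²/2) = 0.0387·(2060/0.314)·(1020·0.0467²/2) = 0.0387·6561·1.112 = 282.5 Pa.
ΔP = 282.5 Pa = 0.00282 bar.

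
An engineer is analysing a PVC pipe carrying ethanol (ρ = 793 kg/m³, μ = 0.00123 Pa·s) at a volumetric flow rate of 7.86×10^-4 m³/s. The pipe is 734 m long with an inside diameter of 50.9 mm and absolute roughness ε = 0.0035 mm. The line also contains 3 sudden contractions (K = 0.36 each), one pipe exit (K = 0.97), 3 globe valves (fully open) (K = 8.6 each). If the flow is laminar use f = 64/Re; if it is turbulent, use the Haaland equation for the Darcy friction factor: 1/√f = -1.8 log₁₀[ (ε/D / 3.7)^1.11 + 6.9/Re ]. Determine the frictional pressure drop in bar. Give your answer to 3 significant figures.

ΔP ≈ 0.264 bar

Cross-sectional area A = πD²/4 = π(0.0509)²/4 = 0.002035 m²; mean velocity V = Q/A = 0.000786/0.002035 = 0.3863 m/s.
Reynolds number Re = ρVD/μ = 793 · 0.3863 · 0.0509 / 0.00123 = 1.268e+04.
Re > 4000 → turbulent. Relative roughness ε/D = 3.5e-06/0.0509 = 6.88e-05. Haaland: 1/√f = -1.8 log₁₀[(6.88e-05/3.7)^1.11 + 6.9/1.268e+04] = -1.8 log₁₀[5.61e-06 + 0.000544] = 5.867, so f = 0.02905.
Total minor-loss coefficient ΣK = 3·0.36 + 1·0.97 + 3·8.6 = 27.8.
ΔP = [f·L/D + ΣK]·(ρV²/2) = [0.02905·734/0.0509 + 27.8]·(793·0.3863²/2) = [418.9 + 27.8]·59.16 = 2.643e+04 Pa.
ΔP = 2.643e+04 Pa = 0.264 bar.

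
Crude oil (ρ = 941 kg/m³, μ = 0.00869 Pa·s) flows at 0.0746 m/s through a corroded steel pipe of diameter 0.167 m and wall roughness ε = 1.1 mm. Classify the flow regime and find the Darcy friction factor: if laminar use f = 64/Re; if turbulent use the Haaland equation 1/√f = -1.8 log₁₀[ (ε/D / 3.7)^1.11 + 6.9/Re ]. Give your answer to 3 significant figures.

Re = ρVD/μ = 941·0.0746·0.167/0.00869 = 1349.
Re < 2300 → laminar, so f = 64/Re = 0.04744 (roughness is irrelevant in laminar flow).

f ≈ 0.0474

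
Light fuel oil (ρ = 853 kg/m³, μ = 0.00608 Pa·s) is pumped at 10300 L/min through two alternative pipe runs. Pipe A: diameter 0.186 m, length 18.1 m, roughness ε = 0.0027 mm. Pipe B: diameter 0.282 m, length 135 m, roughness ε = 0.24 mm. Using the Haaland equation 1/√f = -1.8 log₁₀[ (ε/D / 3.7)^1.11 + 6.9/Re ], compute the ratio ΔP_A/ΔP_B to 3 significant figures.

ΔP_A/ΔP_B ≈ 0.817

Pipe A: V = Q/A = 0.1717/0.02717 = 6.318 m/s; Re = 1.649e+05; ε/D = 1.45e-05; Haaland → f = 0.01618; ΔP_A = f(L/D)(ρV²/2) = 2.68e+04 Pa.
Pipe B: V = Q/A = 0.1717/0.06246 = 2.749 m/s; Re = 1.087e+05; ε/D = 0.000851; Haaland → f = 0.02127; ΔP_B = f(L/D)(ρV²/2) = 3.28e+04 Pa.
ΔP_A/ΔP_B = 2.68e+04/3.28e+04 = 0.817.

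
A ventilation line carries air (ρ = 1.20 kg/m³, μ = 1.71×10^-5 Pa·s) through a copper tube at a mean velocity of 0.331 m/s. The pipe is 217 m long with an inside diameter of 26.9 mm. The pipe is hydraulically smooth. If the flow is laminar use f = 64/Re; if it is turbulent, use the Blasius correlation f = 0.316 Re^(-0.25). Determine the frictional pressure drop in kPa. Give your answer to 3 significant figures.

Reynolds number Re = ρVD/μ = 1.2 · 0.331 · 0.0269 / 1.71e-05 = 624.8.
Re < 2300 → laminar flow, so f = 64/Re = 64/624.8 = 0.1024 (the turbulent correlation is not needed).
Darcy-Weisbach: ΔP = f(L/D)(ρV²/2) = 0.1024·(217/0.0269)·(1.2·0.331²/2) = 0.1024·8067·0.06574 = 54.32 Pa.
ΔP = 54.32 Pa = 0.0543 kPa.

ΔP ≈ 0.0543 kPa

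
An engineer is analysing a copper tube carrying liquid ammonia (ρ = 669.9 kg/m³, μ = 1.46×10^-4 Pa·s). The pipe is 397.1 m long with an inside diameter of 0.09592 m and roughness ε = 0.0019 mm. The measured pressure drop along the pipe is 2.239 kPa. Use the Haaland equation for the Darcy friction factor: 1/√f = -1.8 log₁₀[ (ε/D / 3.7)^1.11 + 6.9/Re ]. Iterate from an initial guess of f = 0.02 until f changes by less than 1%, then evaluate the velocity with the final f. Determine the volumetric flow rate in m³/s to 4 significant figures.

Rearranging Darcy-Weisbach: V = √(2·ΔP·D/(f·L·ρ)). With ε/D = 1.9e-06/0.09592 = 1.98e-05, iterate starting from f = 0.02:
  f = 0.02 → V = √(2·2239·0.09592/(0.02·397.1·669.9)) = 0.2841 m/s; Re = ρVD/μ = 1.251e+05; f → 0.01711
  f = 0.01711 → V = 0.3072 m/s; Re = 1.352e+05; f → 0.01685
  f = 0.01685 → V = 0.3096 m/s; Re = 1.363e+05; f → 0.01682
Converged (Δf/f < 1%). With the final f = 0.01682: V = √(2·2239·0.09592/(0.01682·397.1·669.9)) = 0.3098 m/s.
Q = V·A = 0.3098·(π/4·0.09592²) = 0.002239 m³/s = 0.002239 m³/s.

Q ≈ 0.002239 m³/s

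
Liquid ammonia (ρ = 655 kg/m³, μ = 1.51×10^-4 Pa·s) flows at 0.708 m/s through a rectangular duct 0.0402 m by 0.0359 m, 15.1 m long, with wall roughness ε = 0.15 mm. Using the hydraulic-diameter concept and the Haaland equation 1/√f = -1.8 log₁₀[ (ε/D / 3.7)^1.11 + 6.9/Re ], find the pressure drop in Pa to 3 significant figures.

Hydraulic diameter D_h = 4A/P = 4·(0.0402·0.0359)/(2·(0.0402+0.0359)) = 0.005773/0.1522 = 0.03793 m.
Re = ρVD_h/μ = 655·0.708·0.03793/0.000151 = 1.165e+05.
ε/D_h = 0.00015/0.03793 = 0.00395; Haaland gives 1/√f = -1.8 log₁₀[0.000504+5.92e-05] = 5.849, so f = 0.02923.
ΔP = f(L/D_h)(ρV²/2) = 0.02923·15.1/0.03793·164.2 = 1910 Pa.

ΔP ≈ 1910 Pa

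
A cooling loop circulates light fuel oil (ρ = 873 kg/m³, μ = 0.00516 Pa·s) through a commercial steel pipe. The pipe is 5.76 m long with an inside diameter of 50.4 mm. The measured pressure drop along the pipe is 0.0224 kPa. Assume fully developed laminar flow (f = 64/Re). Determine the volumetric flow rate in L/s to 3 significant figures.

Q ≈ 0.119 L/s

For laminar flow, f = 64/Re with Re = ρVD/μ, so Darcy-Weisbach reduces to ΔP = 32μLV/D². Solving for V: V = ΔP·D²/(32μL) = 22.4·(0.0504)²/(32·0.00516·5.76) = 0.05983 m/s.
Check: Re = ρVD/μ = 873·0.05983·0.0504/0.00516 = 510.1 < 2300, so the laminar assumption holds.
Q = V·A = 0.05983·(π/4·0.0504²) = 0.0001194 m³/s = 0.119 L/s.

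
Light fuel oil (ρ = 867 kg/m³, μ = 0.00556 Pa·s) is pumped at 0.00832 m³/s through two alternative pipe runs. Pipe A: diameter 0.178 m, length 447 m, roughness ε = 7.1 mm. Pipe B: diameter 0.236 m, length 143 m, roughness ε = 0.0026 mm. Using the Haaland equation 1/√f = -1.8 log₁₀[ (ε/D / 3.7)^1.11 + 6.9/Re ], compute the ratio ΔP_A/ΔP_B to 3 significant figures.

ΔP_A/ΔP_B ≈ 25.3

Pipe A: V = Q/A = 0.00832/0.02488 = 0.3343 m/s; Re = 9280; ε/D = 0.0399; Haaland → f = 0.06758; ΔP_A = f(L/D)(ρV²/2) = 8224 Pa.
Pipe B: V = Q/A = 0.00832/0.04374 = 0.1902 m/s; Re = 6999; ε/D = 1.1e-05; Haaland → f = 0.03416; ΔP_B = f(L/D)(ρV²/2) = 324.6 Pa.
ΔP_A/ΔP_B = 8224/324.6 = 25.3.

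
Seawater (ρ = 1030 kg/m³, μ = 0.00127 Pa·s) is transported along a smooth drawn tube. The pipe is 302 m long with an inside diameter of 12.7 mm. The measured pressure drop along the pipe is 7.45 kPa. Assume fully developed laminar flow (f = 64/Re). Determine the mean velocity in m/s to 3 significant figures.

V ≈ 0.0979 m/s

For laminar flow, f = 64/Re with Re = ρVD/μ, so Darcy-Weisbach reduces to ΔP = 32μLV/D². Solving for V: V = ΔP·D²/(32μL) = 7450·(0.0127)²/(32·0.00127·302) = 0.0979 m/s.
Check: Re = ρVD/μ = 1030·0.0979·0.0127/0.00127 = 1008 < 2300, so the laminar assumption holds.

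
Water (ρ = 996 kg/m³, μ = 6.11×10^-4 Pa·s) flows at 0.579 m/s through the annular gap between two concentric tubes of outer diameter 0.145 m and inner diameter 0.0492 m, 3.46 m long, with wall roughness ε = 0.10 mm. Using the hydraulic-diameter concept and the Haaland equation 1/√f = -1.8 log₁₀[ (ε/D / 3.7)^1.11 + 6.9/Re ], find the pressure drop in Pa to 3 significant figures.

Hydraulic diameter D_h = 4A/P = D_o - D_i = 0.145 - 0.0492 = 0.0958 m.
Re = ρVD_h/μ = 996·0.579·0.0958/0.000611 = 9.042e+04.
ε/D_h = 0.0001/0.0958 = 0.00104; Haaland gives 1/√f = -1.8 log₁₀[0.000115+7.63e-05] = 6.694, so f = 0.02232.
ΔP = f(L/D_h)(ρV²/2) = 0.02232·3.46/0.0958·167 = 134.6 Pa.

ΔP ≈ 135 Pa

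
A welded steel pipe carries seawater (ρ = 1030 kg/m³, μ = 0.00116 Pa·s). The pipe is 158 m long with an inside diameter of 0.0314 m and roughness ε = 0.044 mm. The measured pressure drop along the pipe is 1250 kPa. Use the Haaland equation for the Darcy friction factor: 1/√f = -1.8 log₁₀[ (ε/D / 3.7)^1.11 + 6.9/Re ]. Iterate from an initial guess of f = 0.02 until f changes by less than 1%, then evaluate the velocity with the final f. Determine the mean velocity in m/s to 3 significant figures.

V ≈ 4.59 m/s

Rearranging Darcy-Weisbach: V = √(2·ΔP·D/(f·L·ρ)). With ε/D = 4.4e-05/0.0314 = 0.0014, iterate starting from f = 0.02:
  f = 0.02 → V = √(2·1.25e+06·0.0314/(0.02·158·1030)) = 4.911 m/s; Re = ρVD/μ = 1.369e+05; f → 0.02281
  f = 0.02281 → V = 4.599 m/s; Re = 1.282e+05; f → 0.0229
Converged (Δf/f < 1%). With the final f = 0.0229: V = √(2·1.25e+06·0.0314/(0.0229·158·1030)) = 4.59 m/s.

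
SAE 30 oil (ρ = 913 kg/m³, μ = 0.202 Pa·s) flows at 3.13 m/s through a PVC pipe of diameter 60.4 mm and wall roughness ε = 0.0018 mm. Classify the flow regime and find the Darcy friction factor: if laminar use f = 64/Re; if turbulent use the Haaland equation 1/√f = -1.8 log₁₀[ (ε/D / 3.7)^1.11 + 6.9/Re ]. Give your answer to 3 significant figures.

Re = ρVD/μ = 913·3.13·0.0604/0.202 = 854.5.
Re < 2300 → laminar, so f = 64/Re = 0.0749 (roughness is irrelevant in laminar flow).

f ≈ 0.0749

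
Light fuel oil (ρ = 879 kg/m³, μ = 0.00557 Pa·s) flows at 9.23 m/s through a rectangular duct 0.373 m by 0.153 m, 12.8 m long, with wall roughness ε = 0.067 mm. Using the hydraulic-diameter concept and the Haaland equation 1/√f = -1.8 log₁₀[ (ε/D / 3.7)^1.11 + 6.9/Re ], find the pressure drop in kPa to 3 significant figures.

Hydraulic diameter D_h = 4A/P = 4·(0.373·0.153)/(2·(0.373+0.153)) = 0.2283/1.052 = 0.217 m.
Re = ρVD_h/μ = 879·9.23·0.217/0.00557 = 3.161e+05.
ε/D_h = 6.7e-05/0.217 = 0.000309; Haaland gives 1/√f = -1.8 log₁₀[2.97e-05+2.18e-05] = 7.718, so f = 0.01679.
ΔP = f(L/D_h)(ρV²/2) = 0.01679·12.8/0.217·3.744e+04 = 3.708e+04 Pa.
ΔP = 37.1 kPa.

ΔP ≈ 37.1 kPa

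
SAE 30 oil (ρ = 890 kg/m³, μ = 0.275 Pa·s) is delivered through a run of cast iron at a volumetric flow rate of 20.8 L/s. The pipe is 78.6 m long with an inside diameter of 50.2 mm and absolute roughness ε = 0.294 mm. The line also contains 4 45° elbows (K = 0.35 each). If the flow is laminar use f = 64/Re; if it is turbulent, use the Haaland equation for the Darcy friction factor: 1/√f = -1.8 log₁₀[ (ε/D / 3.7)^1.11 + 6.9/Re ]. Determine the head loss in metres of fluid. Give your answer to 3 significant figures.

Q = 20.8 L/s = 20.8/1000 = 0.0208 m³/s.
Cross-sectional area A = πD²/4 = π(0.0502)²/4 = 0.001979 m²; mean velocity V = Q/A = 0.0208/0.001979 = 10.51 m/s.
Reynolds number Re = ρVD/μ = 890 · 10.51 · 0.0502 / 0.275 = 1707.
Re < 2300 → laminar flow, so f = 64/Re = 64/1707 = 0.03748 (the turbulent correlation is not needed).
Total minor-loss coefficient ΣK = 4·0.35 = 1.4.
ΔP = [f·L/D + ΣK]·(ρV²/2) = [0.03748·78.6/0.0502 + 1.4]·(890·10.51²/2) = [58.69 + 1.4]·4.915e+04 = 2.953e+06 Pa.
Head loss h_f = ΔP/(ρg) = 2.953e+06/(890·9.81) = 338 m.

h_f ≈ 338 m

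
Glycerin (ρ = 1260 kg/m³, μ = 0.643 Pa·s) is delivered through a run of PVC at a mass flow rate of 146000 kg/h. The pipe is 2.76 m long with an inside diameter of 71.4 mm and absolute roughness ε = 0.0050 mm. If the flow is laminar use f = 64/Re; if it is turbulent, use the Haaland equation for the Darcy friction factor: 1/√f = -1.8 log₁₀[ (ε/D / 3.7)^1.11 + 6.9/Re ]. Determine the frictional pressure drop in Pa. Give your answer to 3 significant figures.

ṁ = 146000 kg/h = 146000/3600 = 40.56 kg/s.
A = πD²/4 = π(0.0714)²/4 = 0.004004 m²; mean velocity V = ṁ/(ρA) = 40.56/(1260 · 0.004004) = 8.039 m/s.
Reynolds number Re = ρVD/μ = 1260 · 8.039 · 0.0714 / 0.643 = 1125.
Re < 2300 → laminar flow, so f = 64/Re = 64/1125 = 0.0569 (the turbulent correlation is not needed).
Darcy-Weisbach: ΔP = f(L/D)(ρV²/2) = 0.0569·(2.76/0.0714)·(1260·8.039²/2) = 0.0569·38.66·4.071e+04 = 8.955e+04 Pa.

ΔP ≈ 89600 Pa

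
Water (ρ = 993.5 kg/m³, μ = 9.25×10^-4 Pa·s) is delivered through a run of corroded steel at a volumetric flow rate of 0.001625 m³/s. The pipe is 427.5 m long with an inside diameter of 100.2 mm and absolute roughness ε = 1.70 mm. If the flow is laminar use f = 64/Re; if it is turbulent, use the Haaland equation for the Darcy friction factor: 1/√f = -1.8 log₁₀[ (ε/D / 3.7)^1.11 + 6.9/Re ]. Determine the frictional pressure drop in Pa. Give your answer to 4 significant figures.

Cross-sectional area A = πD²/4 = π(0.1002)²/4 = 0.007885 m²; mean velocity V = Q/A = 0.001625/0.007885 = 0.2061 m/s.
Reynolds number Re = ρVD/μ = 993.5 · 0.2061 · 0.1002 / 0.000925 = 2.218e+04.
Re > 4000 → turbulent. Relative roughness ε/D = 0.0017/0.1002 = 0.017. Haaland: 1/√f = -1.8 log₁₀[(0.017/3.7)^1.11 + 6.9/2.218e+04] = -1.8 log₁₀[0.00254 + 0.000311] = 4.582, so f = 0.04763.
Darcy-Weisbach: ΔP = f(L/D)(ρV²/2) = 0.04763·(427.5/0.1002)·(993.5·0.2061²/2) = 0.04763·4266·21.1 = 4287 Pa.

ΔP ≈ 4287 Pa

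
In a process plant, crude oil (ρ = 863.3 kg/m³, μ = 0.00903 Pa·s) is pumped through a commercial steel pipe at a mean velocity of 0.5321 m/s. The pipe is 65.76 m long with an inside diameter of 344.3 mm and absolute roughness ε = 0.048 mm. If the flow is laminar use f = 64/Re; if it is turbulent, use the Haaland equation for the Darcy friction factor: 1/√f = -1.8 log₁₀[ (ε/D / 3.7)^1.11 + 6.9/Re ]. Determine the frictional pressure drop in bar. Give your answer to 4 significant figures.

Reynolds number Re = ρVD/μ = 863.3 · 0.5321 · 0.3443 / 0.00903 = 1.751e+04.
Re > 4000 → turbulent. Relative roughness ε/D = 4.8e-05/0.3443 = 0.000139. Haaland: 1/√f = -1.8 log₁₀[(0.000139/3.7)^1.11 + 6.9/1.751e+04] = -1.8 log₁₀[1.23e-05 + 0.000394] = 6.104, so f = 0.02684.
Darcy-Weisbach: ΔP = f(L/D)(ρV²/2) = 0.02684·(65.76/0.3443)·(863.3·0.5321²/2) = 0.02684·191·122.2 = 626.5 Pa.
ΔP = 626.5 Pa = 0.006265 bar.

ΔP ≈ 0.006265 bar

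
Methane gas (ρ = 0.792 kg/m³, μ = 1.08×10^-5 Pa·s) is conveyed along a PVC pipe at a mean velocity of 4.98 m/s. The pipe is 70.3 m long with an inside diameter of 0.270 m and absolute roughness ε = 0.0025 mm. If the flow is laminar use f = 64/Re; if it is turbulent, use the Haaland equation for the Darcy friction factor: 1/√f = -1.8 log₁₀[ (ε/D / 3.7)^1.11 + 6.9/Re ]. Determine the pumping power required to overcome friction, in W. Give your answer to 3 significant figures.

P ≈ 13.1 W

Reynolds number Re = ρVD/μ = 0.792 · 4.98 · 0.27 / 1.08e-05 = 9.86e+04.
Re > 4000 → turbulent. Relative roughness ε/D = 2.5e-06/0.27 = 9.26e-06. Haaland: 1/√f = -1.8 log₁₀[(9.26e-06/3.7)^1.11 + 6.9/9.86e+04] = -1.8 log₁₀[6.06e-07 + 7e-05] = 7.472, so f = 0.01791.
Darcy-Weisbach: ΔP = f(L/D)(ρV²/2) = 0.01791·(70.3/0.27)·(0.792·4.98²/2) = 0.01791·260.4·9.821 = 45.8 Pa.
Q = V·A = 4.98·0.05726 = 0.2851 m³/s.
Pumping power P = QΔP = 0.2851·45.8 = 13.06 W = 13.1 W.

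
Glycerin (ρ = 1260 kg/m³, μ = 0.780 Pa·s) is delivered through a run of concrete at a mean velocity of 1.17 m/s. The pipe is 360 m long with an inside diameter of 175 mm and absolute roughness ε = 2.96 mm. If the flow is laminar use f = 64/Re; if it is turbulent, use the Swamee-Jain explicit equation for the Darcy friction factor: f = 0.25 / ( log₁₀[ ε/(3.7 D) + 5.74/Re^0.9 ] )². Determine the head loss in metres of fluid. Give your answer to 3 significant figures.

Reynolds number Re = ρVD/μ = 1260 · 1.17 · 0.175 / 0.78 = 330.7.
Re < 2300 → laminar flow, so f = 64/Re = 64/330.7 = 0.1935 (the turbulent correlation is not needed).
Darcy-Weisbach: ΔP = f(L/D)(ρV²/2) = 0.1935·(360/0.175)·(1260·1.17²/2) = 0.1935·2057·862.4 = 3.433e+05 Pa.
Head loss h_f = ΔP/(ρg) = 3.433e+05/(1260·9.81) = 27.8 m.

h_f ≈ 27.8 m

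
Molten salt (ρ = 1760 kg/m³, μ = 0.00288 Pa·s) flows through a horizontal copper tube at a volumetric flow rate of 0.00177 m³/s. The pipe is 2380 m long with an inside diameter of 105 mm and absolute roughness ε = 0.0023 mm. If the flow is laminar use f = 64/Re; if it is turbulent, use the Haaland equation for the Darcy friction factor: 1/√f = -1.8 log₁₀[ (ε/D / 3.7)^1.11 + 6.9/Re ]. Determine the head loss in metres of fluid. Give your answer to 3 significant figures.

h_f ≈ 1.39 m

Cross-sectional area A = πD²/4 = π(0.105)²/4 = 0.008659 m²; mean velocity V = Q/A = 0.00177/0.008659 = 0.2044 m/s.
Reynolds number Re = ρVD/μ = 1760 · 0.2044 · 0.105 / 0.00288 = 1.312e+04.
Re > 4000 → turbulent. Relative roughness ε/D = 2.3e-06/0.105 = 2.19e-05. Haaland: 1/√f = -1.8 log₁₀[(2.19e-05/3.7)^1.11 + 6.9/1.312e+04] = -1.8 log₁₀[1.58e-06 + 0.000526] = 5.9, so f = 0.02873.
Darcy-Weisbach: ΔP = f(L/D)(ρV²/2) = 0.02873·(2380/0.105)·(1760·0.2044²/2) = 0.02873·2.267e+04·36.77 = 2.394e+04 Pa.
Head loss h_f = ΔP/(ρg) = 2.394e+04/(1760·9.81) = 1.39 m.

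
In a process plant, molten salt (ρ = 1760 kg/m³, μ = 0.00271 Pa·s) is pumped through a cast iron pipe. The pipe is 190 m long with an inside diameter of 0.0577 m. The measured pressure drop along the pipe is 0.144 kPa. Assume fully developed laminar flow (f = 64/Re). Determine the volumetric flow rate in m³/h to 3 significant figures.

Q ≈ 0.274 m³/h

For laminar flow, f = 64/Re with Re = ρVD/μ, so Darcy-Weisbach reduces to ΔP = 32μLV/D². Solving for V: V = ΔP·D²/(32μL) = 144·(0.0577)²/(32·0.00271·190) = 0.0291 m/s.
Check: Re = ρVD/μ = 1760·0.0291·0.0577/0.00271 = 1090 < 2300, so the laminar assumption holds.
Q = V·A = 0.0291·(π/4·0.0577²) = 7.608e-05 m³/s = 0.274 m³/h.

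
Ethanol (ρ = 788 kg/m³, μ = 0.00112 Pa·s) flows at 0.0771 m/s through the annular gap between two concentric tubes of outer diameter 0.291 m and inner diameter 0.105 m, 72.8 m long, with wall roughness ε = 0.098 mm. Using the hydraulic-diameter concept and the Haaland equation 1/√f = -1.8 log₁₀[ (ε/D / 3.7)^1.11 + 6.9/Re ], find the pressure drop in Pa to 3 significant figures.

ΔP ≈ 28.8 Pa

Hydraulic diameter D_h = 4A/P = D_o - D_i = 0.291 - 0.105 = 0.186 m.
Re = ρVD_h/μ = 788·0.0771·0.186/0.00112 = 1.009e+04.
ε/D_h = 9.8e-05/0.186 = 0.000527; Haaland gives 1/√f = -1.8 log₁₀[5.38e-05+0.000684] = 5.638, so f = 0.03146.
ΔP = f(L/D_h)(ρV²/2) = 0.03146·72.8/0.186·2.342 = 28.84 Pa.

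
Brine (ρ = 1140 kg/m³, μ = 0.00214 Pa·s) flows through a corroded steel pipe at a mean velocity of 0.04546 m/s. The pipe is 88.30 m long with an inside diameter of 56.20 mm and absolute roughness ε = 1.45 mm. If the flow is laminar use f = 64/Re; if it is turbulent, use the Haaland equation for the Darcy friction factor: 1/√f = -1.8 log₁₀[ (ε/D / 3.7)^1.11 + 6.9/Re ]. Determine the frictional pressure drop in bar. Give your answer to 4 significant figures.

Reynolds number Re = ρVD/μ = 1140 · 0.04546 · 0.0562 / 0.00214 = 1361.
Re < 2300 → laminar flow, so f = 64/Re = 64/1361 = 0.04702 (the turbulent correlation is not needed).
Darcy-Weisbach: ΔP = f(L/D)(ρV²/2) = 0.04702·(88.3/0.0562)·(1140·0.04546²/2) = 0.04702·1571·1.178 = 87.03 Pa.
ΔP = 87.03 Pa = 8.703×10^-4 bar.

ΔP ≈ 8.703×10^-4 bar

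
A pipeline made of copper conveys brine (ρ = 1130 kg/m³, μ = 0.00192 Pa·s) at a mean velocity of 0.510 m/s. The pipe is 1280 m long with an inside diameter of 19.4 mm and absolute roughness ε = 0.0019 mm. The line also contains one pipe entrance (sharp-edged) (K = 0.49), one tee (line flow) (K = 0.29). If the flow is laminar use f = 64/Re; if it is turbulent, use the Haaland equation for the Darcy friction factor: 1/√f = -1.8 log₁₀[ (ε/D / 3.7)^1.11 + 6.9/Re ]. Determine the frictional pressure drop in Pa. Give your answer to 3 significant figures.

ΔP ≈ 350000 Pa

Reynolds number Re = ρVD/μ = 1130 · 0.51 · 0.0194 / 0.00192 = 5823.
Re > 4000 → turbulent. Relative roughness ε/D = 1.9e-06/0.0194 = 9.79e-05. Haaland: 1/√f = -1.8 log₁₀[(9.79e-05/3.7)^1.11 + 6.9/5823] = -1.8 log₁₀[8.3e-06 + 0.00118] = 5.262, so f = 0.03612.
Total minor-loss coefficient ΣK = 1·0.49 + 1·0.29 = 0.78.
ΔP = [f·L/D + ΣK]·(ρV²/2) = [0.03612·1280/0.0194 + 0.78]·(1130·0.51²/2) = [2383 + 0.78]·147 = 3.503e+05 Pa.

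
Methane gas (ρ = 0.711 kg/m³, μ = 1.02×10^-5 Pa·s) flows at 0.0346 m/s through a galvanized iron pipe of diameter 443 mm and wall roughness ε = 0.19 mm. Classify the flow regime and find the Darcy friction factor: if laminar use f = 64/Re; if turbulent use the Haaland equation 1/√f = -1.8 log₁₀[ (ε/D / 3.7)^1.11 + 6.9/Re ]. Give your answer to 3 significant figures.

f ≈ 0.0599

Re = ρVD/μ = 0.711·0.0346·0.443/1.02e-05 = 1068.
Re < 2300 → laminar, so f = 64/Re = 0.0599 (roughness is irrelevant in laminar flow).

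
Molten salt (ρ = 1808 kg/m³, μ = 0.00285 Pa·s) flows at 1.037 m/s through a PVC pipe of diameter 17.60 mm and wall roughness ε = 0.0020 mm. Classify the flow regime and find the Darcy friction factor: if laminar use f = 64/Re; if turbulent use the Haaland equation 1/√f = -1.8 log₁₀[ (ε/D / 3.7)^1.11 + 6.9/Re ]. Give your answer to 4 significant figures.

Re = ρVD/μ = 1808·1.037·0.0176/0.00285 = 1.158e+04.
Re > 4000 → turbulent. ε/D = 2e-06/0.0176 = 0.000114; Haaland: 1/√f = -1.8 log₁₀[9.79e-06 + 0.000596] = 5.792, so f = 0.02981.

f ≈ 0.02981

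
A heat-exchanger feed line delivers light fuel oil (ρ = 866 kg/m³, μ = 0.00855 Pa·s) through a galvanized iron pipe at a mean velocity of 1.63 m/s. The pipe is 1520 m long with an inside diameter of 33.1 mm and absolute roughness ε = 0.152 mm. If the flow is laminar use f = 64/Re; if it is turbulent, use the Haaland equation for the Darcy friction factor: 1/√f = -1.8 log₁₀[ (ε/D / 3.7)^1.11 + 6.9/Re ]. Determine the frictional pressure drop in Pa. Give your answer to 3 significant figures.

Reynolds number Re = ρVD/μ = 866 · 1.63 · 0.0331 / 0.00855 = 5465.
Re > 4000 → turbulent. Relative roughness ε/D = 0.000152/0.0331 = 0.00459. Haaland: 1/√f = -1.8 log₁₀[(0.00459/3.7)^1.11 + 6.9/5465] = -1.8 log₁₀[0.000594 + 0.00126] = 4.916, so f = 0.04138.
Darcy-Weisbach: ΔP = f(L/D)(ρV²/2) = 0.04138·(1520/0.0331)·(866·1.63²/2) = 0.04138·4.592e+04·1150 = 2.186e+06 Pa.

ΔP ≈ 2.19×10^6 Pa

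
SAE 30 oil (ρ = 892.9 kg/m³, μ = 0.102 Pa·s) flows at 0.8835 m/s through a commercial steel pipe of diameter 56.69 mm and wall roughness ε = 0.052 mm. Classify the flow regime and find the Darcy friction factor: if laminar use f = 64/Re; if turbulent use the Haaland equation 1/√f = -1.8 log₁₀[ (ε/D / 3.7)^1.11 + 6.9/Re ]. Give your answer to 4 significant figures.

f ≈ 0.1460

Re = ρVD/μ = 892.9·0.8835·0.05669/0.102 = 438.4.
Re < 2300 → laminar, so f = 64/Re = 0.146 (roughness is irrelevant in laminar flow).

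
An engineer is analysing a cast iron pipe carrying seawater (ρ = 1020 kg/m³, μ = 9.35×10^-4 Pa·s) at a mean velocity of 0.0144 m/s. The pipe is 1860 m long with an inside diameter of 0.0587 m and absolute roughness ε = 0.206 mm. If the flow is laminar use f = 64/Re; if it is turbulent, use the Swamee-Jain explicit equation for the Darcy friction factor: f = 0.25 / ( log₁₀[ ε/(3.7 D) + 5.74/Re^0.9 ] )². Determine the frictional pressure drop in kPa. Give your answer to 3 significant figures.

ΔP ≈ 0.233 kPa

Reynolds number Re = ρVD/μ = 1020 · 0.0144 · 0.0587 / 0.000935 = 922.1.
Re < 2300 → laminar flow, so f = 64/Re = 64/922.1 = 0.06941 (the turbulent correlation is not needed).
Darcy-Weisbach: ΔP = f(L/D)(ρV²/2) = 0.06941·(1860/0.0587)·(1020·0.0144²/2) = 0.06941·3.169e+04·0.1058 = 232.6 Pa.
ΔP = 232.6 Pa = 0.233 kPa.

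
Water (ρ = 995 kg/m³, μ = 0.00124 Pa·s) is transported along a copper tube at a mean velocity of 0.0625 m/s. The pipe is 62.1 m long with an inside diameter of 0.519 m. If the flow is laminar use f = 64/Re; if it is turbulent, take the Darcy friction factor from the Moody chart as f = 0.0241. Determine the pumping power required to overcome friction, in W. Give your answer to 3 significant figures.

P ≈ 0.0741 W

Reynolds number Re = ρVD/μ = 995 · 0.0625 · 0.519 / 0.00124 = 2.603e+04.
Re > 4000 → turbulent; use the Moody-chart value f = 0.0241.
Darcy-Weisbach: ΔP = f(L/D)(ρV²/2) = 0.0241·(62.1/0.519)·(995·0.0625²/2) = 0.0241·119.7·1.943 = 5.604 Pa.
Q = V·A = 0.0625·0.2116 = 0.01322 m³/s.
Pumping power P = QΔP = 0.01322·5.604 = 0.07410 W = 0.0741 W.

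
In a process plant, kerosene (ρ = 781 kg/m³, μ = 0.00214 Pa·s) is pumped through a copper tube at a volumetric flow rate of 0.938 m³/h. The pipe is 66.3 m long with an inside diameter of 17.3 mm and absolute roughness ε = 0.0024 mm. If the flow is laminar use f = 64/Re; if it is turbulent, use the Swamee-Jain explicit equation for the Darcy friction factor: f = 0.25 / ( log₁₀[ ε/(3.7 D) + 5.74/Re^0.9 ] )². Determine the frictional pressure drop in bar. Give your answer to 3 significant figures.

Q = 0.938 m³/h = 0.938/3600 = 0.0002606 m³/s.
Cross-sectional area A = πD²/4 = π(0.0173)²/4 = 0.0002351 m²; mean velocity V = Q/A = 0.0002606/0.0002351 = 1.108 m/s.
Reynolds number Re = ρVD/μ = 781 · 1.108 · 0.0173 / 0.00214 = 6998.
Re > 4000 → turbulent. Relative roughness ε/D = 2.4e-06/0.0173 = 0.000139. Swamee-Jain: f = 0.25/(log₁₀[0.000139/3.7 + 5.74/6998^0.9])² = 0.25/(log₁₀[3.75e-05 + 0.00199])² = 0.25/(-2.693)² = 0.03446.
Darcy-Weisbach: ΔP = f(L/D)(ρV²/2) = 0.03446·(66.3/0.0173)·(781·1.108²/2) = 0.03446·3832·479.8 = 6.336e+04 Pa.
ΔP = 6.336e+04 Pa = 0.634 bar.

ΔP ≈ 0.634 bar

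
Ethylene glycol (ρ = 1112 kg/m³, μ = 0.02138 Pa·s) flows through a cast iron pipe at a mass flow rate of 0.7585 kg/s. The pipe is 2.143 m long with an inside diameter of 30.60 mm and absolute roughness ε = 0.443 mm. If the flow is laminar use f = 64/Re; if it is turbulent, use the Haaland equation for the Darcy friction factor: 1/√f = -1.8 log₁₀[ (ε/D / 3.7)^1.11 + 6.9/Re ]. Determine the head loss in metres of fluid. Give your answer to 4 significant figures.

h_f ≈ 0.1331 m

A = πD²/4 = π(0.0306)²/4 = 0.0007354 m²; mean velocity V = ṁ/(ρA) = 0.7585/(1112 · 0.0007354) = 0.9275 m/s.
Reynolds number Re = ρVD/μ = 1112 · 0.9275 · 0.0306 / 0.0214 = 1476.
Re < 2300 → laminar flow, so f = 64/Re = 64/1476 = 0.04336 (the turbulent correlation is not needed).
Darcy-Weisbach: ΔP = f(L/D)(ρV²/2) = 0.04336·(2.143/0.0306)·(1112·0.9275²/2) = 0.04336·70.03·478.3 = 1452 Pa.
Head loss h_f = ΔP/(ρg) = 1452/(1112·9.81) = 0.1331 m.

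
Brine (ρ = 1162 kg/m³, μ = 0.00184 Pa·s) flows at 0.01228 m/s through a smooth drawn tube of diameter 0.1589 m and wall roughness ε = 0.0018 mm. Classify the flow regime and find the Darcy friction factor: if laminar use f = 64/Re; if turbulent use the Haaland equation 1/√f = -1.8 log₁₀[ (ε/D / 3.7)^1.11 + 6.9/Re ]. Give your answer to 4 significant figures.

Re = ρVD/μ = 1162·0.01228·0.1589/0.00184 = 1232.
Re < 2300 → laminar, so f = 64/Re = 0.05194 (roughness is irrelevant in laminar flow).

f ≈ 0.05194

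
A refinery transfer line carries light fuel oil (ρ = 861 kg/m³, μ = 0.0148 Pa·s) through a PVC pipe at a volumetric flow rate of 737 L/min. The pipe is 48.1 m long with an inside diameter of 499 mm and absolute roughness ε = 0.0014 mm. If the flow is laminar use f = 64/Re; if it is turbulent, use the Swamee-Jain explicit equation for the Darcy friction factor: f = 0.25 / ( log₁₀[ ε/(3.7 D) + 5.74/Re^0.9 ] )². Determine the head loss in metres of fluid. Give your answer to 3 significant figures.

Q = 737 L/min = 737/60000 = 0.01228 m³/s.
Cross-sectional area A = πD²/4 = π(0.499)²/4 = 0.1956 m²; mean velocity V = Q/A = 0.01228/0.1956 = 0.06281 m/s.
Reynolds number Re = ρVD/μ = 861 · 0.06281 · 0.499 / 0.0148 = 1823.
Re < 2300 → laminar flow, so f = 64/Re = 64/1823 = 0.0351 (the turbulent correlation is not needed).
Darcy-Weisbach: ΔP = f(L/D)(ρV²/2) = 0.0351·(48.1/0.499)·(861·0.06281²/2) = 0.0351·96.39·1.698 = 5.746 Pa.
Head loss h_f = ΔP/(ρg) = 5.746/(861·9.81) = 6.80×10^-4 m.

h_f ≈ 6.80×10^-4 m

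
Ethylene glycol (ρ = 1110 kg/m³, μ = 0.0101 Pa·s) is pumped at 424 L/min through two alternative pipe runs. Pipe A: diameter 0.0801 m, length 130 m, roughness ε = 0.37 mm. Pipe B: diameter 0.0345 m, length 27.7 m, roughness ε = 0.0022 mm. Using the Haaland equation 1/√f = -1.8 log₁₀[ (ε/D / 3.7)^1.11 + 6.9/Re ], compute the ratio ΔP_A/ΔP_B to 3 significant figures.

ΔP_A/ΔP_B ≈ 0.105

Pipe A: V = Q/A = 0.007067/0.005039 = 1.402 m/s; Re = 1.235e+04; ε/D = 0.00462; Haaland → f = 0.03579; ΔP_A = f(L/D)(ρV²/2) = 6.34e+04 Pa.
Pipe B: V = Q/A = 0.007067/0.0009348 = 7.559 m/s; Re = 2.866e+04; ε/D = 6.38e-05; Haaland → f = 0.02369; ΔP_B = f(L/D)(ρV²/2) = 6.033e+05 Pa.
ΔP_A/ΔP_B = 6.34e+04/6.033e+05 = 0.105.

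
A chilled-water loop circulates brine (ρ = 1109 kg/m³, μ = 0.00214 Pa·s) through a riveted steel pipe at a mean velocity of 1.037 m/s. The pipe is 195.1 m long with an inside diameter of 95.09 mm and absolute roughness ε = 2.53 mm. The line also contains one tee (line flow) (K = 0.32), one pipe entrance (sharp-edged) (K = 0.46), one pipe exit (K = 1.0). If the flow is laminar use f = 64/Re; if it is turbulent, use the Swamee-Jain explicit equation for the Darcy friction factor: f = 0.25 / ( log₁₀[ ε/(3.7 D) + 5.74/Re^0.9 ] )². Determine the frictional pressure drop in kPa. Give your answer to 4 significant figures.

Reynolds number Re = ρVD/μ = 1109 · 1.037 · 0.09509 / 0.00214 = 5.11e+04.
Re > 4000 → turbulent. Relative roughness ε/D = 0.00253/0.09509 = 0.0266. Swamee-Jain: f = 0.25/(log₁₀[0.0266/3.7 + 5.74/5.11e+04^0.9])² = 0.25/(log₁₀[0.00719 + 0.000332])² = 0.25/(-2.124)² = 0.05544.
Total minor-loss coefficient ΣK = 1·0.32 + 1·0.46 + 1·1 = 1.78.
ΔP = [f·L/D + ΣK]·(ρV²/2) = [0.05544·195.1/0.09509 + 1.78]·(1109·1.037²/2) = [113.7 + 1.78]·596.3 = 6.888e+04 Pa.
ΔP = 6.888e+04 Pa = 68.88 kPa.

ΔP ≈ 68.88 kPa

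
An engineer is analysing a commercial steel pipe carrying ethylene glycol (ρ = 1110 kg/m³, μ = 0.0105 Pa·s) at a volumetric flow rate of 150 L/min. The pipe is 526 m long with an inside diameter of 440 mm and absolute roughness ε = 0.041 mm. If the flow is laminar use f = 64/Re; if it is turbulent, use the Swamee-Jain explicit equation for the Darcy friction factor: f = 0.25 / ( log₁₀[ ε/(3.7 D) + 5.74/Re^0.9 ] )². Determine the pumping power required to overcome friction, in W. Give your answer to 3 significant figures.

Q = 150 L/min = 150/60000 = 0.0025 m³/s.
Cross-sectional area A = πD²/4 = π(0.44)²/4 = 0.1521 m²; mean velocity V = Q/A = 0.0025/0.1521 = 0.01644 m/s.
Reynolds number Re = ρVD/μ = 1110 · 0.01644 · 0.44 / 0.0105 = 764.8.
Re < 2300 → laminar flow, so f = 64/Re = 64/764.8 = 0.08369 (the turbulent correlation is not needed).
Darcy-Weisbach: ΔP = f(L/D)(ρV²/2) = 0.08369·(526/0.44)·(1110·0.01644²/2) = 0.08369·1195·0.15 = 15.01 Pa.
Pumping power P = QΔP = 0.0025·15.01 = 0.03752 W = 0.0375 W.

P ≈ 0.0375 W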